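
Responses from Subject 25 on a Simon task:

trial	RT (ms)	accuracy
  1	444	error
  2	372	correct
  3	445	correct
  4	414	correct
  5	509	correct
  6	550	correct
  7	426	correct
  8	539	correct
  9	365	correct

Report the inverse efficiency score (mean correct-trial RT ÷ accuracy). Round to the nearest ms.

509 ms

Correct trials (n=8): 372, 445, 414, 509, 550, 426, 539, 365
Mean correct RT = 3620/8 = 452.5000 ms
Proportion correct = 8/9
IES = 452.5000 / (8/9) = 509.062 ms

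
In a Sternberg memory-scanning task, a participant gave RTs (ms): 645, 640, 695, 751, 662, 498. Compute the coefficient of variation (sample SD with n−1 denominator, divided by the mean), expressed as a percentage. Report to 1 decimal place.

n = 6, Σ = 3891, M = 648.5000
Σ(x−M)² = 35585.500; s = √(35585.500/5) = 84.3629
CV = 84.3629 / 648.5000 = 0.13009 = 13.009%

13.0%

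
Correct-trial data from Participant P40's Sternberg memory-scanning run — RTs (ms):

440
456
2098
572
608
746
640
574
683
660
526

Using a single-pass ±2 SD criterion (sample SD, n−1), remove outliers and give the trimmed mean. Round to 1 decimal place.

n = 11, ΣRT = 8003, M = 727.545
Σ(x−M)² = 2151798.73; s = √(2151798.73/10) = 463.875
Cutoffs: 727.545 ± 2·463.875 → [-200.2, 1655.3]
Outside: 2098 → excluded.
Retained (n=10): Σ = 5905, mean = 5905/10 = 590.500

590.5 ms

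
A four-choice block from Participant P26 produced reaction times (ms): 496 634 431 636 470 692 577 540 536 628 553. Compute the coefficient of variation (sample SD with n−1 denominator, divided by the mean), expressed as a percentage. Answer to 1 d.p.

14.1%

n = 11, Σ = 6193, M = 563.0000
Σ(x−M)² = 63352.000; s = √(63352.000/10) = 79.5940
CV = 79.5940 / 563.0000 = 0.14137 = 14.137%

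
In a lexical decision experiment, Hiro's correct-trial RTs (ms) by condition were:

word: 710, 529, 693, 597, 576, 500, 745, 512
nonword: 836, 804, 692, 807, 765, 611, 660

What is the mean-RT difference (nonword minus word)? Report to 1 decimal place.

M(word) = 4862/8 = 607.750
M(nonword) = 5175/7 = 739.286
Difference = 739.286 − 607.750 = 131.536 ms

131.5 ms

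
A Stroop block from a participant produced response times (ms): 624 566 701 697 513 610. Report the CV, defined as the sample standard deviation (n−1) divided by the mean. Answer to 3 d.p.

n = 6, Σ = 3711, M = 618.5000
Σ(x−M)² = 26957.500; s = √(26957.500/5) = 73.4268
CV = 73.4268 / 618.5000 = 0.11872

0.119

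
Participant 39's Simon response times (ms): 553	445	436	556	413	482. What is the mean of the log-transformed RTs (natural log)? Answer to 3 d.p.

ln(RT): 6.3154, 6.0981, 6.0776, 6.3208, 6.0234, 6.1779
Σ ln(RT) = 37.0132
Mean = 37.0132/6 = 6.16887

6.169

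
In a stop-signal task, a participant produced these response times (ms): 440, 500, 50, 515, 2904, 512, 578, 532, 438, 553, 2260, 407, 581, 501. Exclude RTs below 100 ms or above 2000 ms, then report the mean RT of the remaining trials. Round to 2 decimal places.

Excluded: 50, 2260, 2904
Retained (n=11): Σ = 5557
Mean = 5557/11 = 505.1818

505.18 ms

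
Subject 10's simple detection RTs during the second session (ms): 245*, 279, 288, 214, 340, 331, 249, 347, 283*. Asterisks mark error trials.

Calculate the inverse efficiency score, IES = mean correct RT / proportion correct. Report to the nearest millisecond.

376 ms

Correct trials (n=7): 279, 288, 214, 340, 331, 249, 347
Mean correct RT = 2048/7 = 292.5714 ms
Proportion correct = 7/9
IES = 292.5714 / (7/9) = 376.163 ms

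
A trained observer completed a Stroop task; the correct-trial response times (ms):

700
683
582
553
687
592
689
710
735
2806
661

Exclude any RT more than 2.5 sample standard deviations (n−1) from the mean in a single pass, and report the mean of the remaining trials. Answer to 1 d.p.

n = 11, ΣRT = 9398, M = 854.364
Σ(x−M)² = 4223748.55; s = √(4223748.55/10) = 649.904
Cutoffs: 854.364 ± 2.5·649.904 → [-770.4, 2479.1]
Outside: 2806 → excluded.
Retained (n=10): Σ = 6592, mean = 6592/10 = 659.200

659.2 ms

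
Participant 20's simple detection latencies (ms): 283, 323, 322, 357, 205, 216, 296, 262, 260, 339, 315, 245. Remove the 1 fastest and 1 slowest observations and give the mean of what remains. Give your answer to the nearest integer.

Sorted: 205, 216, 245, 260, 262, 283, 296, 315, 322, 323, 339, 357
Drop lowest 1 (205) and highest 1 (357)
Remaining (n=10): Σ = 2861, mean = 2861/10 = 286.100

286 ms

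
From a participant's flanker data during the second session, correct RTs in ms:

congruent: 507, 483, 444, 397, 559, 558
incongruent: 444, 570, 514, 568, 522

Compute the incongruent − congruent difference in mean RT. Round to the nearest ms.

M(congruent) = 2948/6 = 491.333
M(incongruent) = 2618/5 = 523.600
Difference = 523.600 − 491.333 = 32.267 ms

32 ms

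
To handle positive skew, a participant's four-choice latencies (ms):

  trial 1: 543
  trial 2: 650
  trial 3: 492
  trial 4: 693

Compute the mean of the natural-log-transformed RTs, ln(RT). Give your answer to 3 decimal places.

6.378

ln(RT): 6.2971, 6.4770, 6.1985, 6.5410
Σ ln(RT) = 25.5136
Mean = 25.5136/4 = 6.37840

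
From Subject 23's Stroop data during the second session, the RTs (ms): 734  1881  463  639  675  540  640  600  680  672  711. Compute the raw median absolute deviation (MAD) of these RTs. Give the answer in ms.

39 ms

Sorted: 463, 540, 600, 639, 640, 672, 675, 680, 711, 734, 1881 → median = 672
|x − 672|: 62, 1209, 209, 33, 3, 132, 32, 72, 8, 0, 39
Sorted deviations: 0, 3, 8, 32, 33, 39, 62, 72, 132, 209, 1209 → MAD = 39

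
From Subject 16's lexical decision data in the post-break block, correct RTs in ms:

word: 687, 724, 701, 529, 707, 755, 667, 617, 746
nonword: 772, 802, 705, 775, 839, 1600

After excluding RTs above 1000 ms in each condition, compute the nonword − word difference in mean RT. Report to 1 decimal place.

97.2 ms

nonword: exclude 1600
M(word) = 6133/9 = 681.444
M(nonword) = 3893/5 = 778.600
Difference = 778.600 − 681.444 = 97.156 ms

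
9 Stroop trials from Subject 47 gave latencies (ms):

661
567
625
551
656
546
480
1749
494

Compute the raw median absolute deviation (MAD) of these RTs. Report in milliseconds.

73 ms

Sorted: 480, 494, 546, 551, 567, 625, 656, 661, 1749 → median = 567
|x − 567|: 94, 0, 58, 16, 89, 21, 87, 1182, 73
Sorted deviations: 0, 16, 21, 58, 73, 87, 89, 94, 1182 → MAD = 73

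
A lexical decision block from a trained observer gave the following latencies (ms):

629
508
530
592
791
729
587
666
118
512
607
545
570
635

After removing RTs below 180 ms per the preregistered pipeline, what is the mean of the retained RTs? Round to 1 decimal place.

Excluded: 118
Retained (n=13): Σ = 7901
Mean = 7901/13 = 607.7692

607.8 ms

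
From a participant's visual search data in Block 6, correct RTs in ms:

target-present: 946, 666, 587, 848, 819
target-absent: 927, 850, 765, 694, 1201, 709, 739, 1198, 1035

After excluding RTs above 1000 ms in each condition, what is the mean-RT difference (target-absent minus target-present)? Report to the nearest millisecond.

target-absent: exclude 1201, 1198, 1035
M(target-present) = 3866/5 = 773.200
M(target-absent) = 4684/6 = 780.667
Difference = 780.667 − 773.200 = 7.467 ms

7 ms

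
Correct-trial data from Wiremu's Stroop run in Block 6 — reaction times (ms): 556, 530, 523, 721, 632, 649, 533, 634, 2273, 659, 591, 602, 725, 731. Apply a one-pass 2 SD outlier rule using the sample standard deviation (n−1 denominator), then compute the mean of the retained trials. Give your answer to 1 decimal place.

n = 14, ΣRT = 10359, M = 739.929
Σ(x−M)² = 2597636.93; s = √(2597636.93/13) = 447.010
Cutoffs: 739.929 ± 2·447.010 → [-154.1, 1633.9]
Outside: 2273 → excluded.
Retained (n=13): Σ = 8086, mean = 8086/13 = 622.000

622.0 ms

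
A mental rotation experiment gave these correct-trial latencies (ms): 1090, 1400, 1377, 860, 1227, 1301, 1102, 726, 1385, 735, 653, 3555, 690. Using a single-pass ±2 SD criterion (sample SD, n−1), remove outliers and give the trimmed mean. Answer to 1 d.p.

1045.5 ms

n = 13, ΣRT = 16101, M = 1238.538
Σ(x−M)² = 6780715.23; s = √(6780715.23/12) = 751.704
Cutoffs: 1238.538 ± 2·751.704 → [-264.9, 2741.9]
Outside: 3555 → excluded.
Retained (n=12): Σ = 12546, mean = 12546/12 = 1045.500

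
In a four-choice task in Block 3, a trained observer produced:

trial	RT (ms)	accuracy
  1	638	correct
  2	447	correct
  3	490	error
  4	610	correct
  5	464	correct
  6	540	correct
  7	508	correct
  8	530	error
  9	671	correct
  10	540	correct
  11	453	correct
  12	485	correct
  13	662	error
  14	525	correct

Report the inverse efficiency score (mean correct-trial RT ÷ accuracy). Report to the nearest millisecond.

680 ms

Correct trials (n=11): 638, 447, 610, 464, 540, 508, 671, 540, 453, 485, 525
Mean correct RT = 5881/11 = 534.6364 ms
Proportion correct = 11/14
IES = 534.6364 / (11/14) = 680.446 ms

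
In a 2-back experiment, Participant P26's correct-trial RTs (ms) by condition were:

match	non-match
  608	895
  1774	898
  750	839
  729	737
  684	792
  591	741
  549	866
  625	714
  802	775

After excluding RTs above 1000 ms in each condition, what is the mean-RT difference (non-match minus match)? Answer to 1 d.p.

match: exclude 1774
M(match) = 5338/8 = 667.250
M(non-match) = 7257/9 = 806.333
Difference = 806.333 − 667.250 = 139.083 ms

139.1 ms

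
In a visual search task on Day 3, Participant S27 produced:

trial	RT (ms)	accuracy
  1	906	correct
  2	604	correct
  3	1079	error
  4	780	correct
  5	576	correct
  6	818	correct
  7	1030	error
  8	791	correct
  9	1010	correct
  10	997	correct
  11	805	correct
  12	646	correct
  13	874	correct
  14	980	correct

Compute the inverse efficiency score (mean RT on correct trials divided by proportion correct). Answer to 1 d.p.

Correct trials (n=12): 906, 604, 780, 576, 818, 791, 1010, 997, 805, 646, 874, 980
Mean correct RT = 9787/12 = 815.5833 ms
Proportion correct = 12/14
IES = 815.5833 / (12/14) = 951.514 ms

951.5 ms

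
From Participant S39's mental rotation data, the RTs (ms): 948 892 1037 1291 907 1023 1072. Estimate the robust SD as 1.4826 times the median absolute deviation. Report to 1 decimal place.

Sorted: 892, 907, 948, 1023, 1037, 1072, 1291 → median = 1023
|x − 1023| sorted: 0, 14, 49, 75, 116, 131, 268 → MAD = 75
Robust SD ≈ 1.4826 × 75 = 111.195

111.2 ms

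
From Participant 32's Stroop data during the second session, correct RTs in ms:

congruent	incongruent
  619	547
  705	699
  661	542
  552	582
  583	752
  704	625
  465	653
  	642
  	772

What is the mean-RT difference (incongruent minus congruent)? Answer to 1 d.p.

M(congruent) = 4289/7 = 612.714
M(incongruent) = 5814/9 = 646.000
Difference = 646.000 − 612.714 = 33.286 ms

33.3 ms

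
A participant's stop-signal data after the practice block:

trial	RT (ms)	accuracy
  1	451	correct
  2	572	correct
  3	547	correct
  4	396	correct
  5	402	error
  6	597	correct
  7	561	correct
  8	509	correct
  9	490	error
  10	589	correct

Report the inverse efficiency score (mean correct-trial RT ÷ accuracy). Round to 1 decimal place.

659.7 ms

Correct trials (n=8): 451, 572, 547, 396, 597, 561, 509, 589
Mean correct RT = 4222/8 = 527.7500 ms
Proportion correct = 8/10
IES = 527.7500 / (8/10) = 659.688 ms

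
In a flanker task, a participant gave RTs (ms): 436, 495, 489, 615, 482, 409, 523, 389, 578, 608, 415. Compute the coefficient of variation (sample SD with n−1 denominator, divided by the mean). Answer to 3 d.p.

n = 11, Σ = 5439, M = 494.4545
Σ(x−M)² = 63556.727; s = √(63556.727/10) = 79.7225
CV = 79.7225 / 494.4545 = 0.16123

0.161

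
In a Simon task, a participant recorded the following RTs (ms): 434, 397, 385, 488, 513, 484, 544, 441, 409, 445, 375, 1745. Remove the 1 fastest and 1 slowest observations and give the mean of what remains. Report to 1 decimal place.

Sorted: 375, 385, 397, 409, 434, 441, 445, 484, 488, 513, 544, 1745
Drop lowest 1 (375) and highest 1 (1745)
Remaining (n=10): Σ = 4540, mean = 4540/10 = 454.000

454.0 ms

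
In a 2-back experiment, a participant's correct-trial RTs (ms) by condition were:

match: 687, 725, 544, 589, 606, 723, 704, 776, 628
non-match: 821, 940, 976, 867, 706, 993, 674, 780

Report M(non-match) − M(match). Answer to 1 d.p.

180.0 ms

M(match) = 5982/9 = 664.667
M(non-match) = 6757/8 = 844.625
Difference = 844.625 − 664.667 = 179.958 ms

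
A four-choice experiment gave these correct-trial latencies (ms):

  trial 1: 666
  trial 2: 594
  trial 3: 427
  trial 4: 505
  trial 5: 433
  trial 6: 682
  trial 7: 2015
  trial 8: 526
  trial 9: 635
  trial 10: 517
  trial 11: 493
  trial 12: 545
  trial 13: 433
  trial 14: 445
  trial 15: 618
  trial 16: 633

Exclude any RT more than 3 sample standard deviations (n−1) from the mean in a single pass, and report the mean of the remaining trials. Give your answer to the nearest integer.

n = 16, ΣRT = 10167, M = 635.438
Σ(x−M)² = 2141481.94; s = √(2141481.94/15) = 377.843
Cutoffs: 635.438 ± 3·377.843 → [-498.1, 1769.0]
Outside: 2015 → excluded.
Retained (n=15): Σ = 8152, mean = 8152/15 = 543.467

543 ms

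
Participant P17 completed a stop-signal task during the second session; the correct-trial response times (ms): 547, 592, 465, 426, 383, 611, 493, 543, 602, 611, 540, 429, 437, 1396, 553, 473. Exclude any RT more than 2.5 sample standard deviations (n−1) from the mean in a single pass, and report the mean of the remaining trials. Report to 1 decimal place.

513.7 ms

n = 16, ΣRT = 9101, M = 568.812
Σ(x−M)² = 809208.44; s = √(809208.44/15) = 232.265
Cutoffs: 568.812 ± 2.5·232.265 → [-11.9, 1149.5]
Outside: 1396 → excluded.
Retained (n=15): Σ = 7705, mean = 7705/15 = 513.667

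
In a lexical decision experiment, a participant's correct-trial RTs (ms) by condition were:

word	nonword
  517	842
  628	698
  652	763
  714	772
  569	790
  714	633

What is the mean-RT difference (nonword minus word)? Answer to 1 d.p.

117.3 ms

M(word) = 3794/6 = 632.333
M(nonword) = 4498/6 = 749.667
Difference = 749.667 − 632.333 = 117.333 ms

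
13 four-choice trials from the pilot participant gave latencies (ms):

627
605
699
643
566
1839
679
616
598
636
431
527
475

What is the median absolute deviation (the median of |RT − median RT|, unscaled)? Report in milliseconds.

50 ms

Sorted: 431, 475, 527, 566, 598, 605, 616, 627, 636, 643, 679, 699, 1839 → median = 616
|x − 616|: 11, 11, 83, 27, 50, 1223, 63, 0, 18, 20, 185, 89, 141
Sorted deviations: 0, 11, 11, 18, 20, 27, 50, 63, 83, 89, 141, 185, 1223 → MAD = 50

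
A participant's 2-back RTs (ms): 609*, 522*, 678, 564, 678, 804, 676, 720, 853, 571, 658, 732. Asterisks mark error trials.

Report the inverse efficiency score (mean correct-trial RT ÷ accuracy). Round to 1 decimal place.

Correct trials (n=10): 678, 564, 678, 804, 676, 720, 853, 571, 658, 732
Mean correct RT = 6934/10 = 693.4000 ms
Proportion correct = 10/12
IES = 693.4000 / (10/12) = 832.080 ms

832.1 ms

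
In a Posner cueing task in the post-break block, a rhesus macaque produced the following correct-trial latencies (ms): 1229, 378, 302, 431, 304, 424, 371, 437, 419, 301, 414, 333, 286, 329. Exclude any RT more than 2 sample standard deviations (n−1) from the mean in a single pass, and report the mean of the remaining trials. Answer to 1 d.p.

n = 14, ΣRT = 5958, M = 425.571
Σ(x−M)² = 734021.43; s = √(734021.43/13) = 237.620
Cutoffs: 425.571 ± 2·237.620 → [-49.7, 900.8]
Outside: 1229 → excluded.
Retained (n=13): Σ = 4729, mean = 4729/13 = 363.769

363.8 ms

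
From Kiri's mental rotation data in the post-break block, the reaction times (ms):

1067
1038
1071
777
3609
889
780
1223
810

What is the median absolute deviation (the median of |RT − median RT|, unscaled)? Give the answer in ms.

185 ms

Sorted: 777, 780, 810, 889, 1038, 1067, 1071, 1223, 3609 → median = 1038
|x − 1038|: 29, 0, 33, 261, 2571, 149, 258, 185, 228
Sorted deviations: 0, 29, 33, 149, 185, 228, 258, 261, 2571 → MAD = 185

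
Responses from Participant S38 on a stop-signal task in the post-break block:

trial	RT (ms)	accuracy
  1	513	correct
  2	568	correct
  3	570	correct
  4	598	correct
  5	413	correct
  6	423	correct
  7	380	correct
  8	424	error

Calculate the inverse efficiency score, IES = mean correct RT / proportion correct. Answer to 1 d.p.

565.7 ms

Correct trials (n=7): 513, 568, 570, 598, 413, 423, 380
Mean correct RT = 3465/7 = 495.0000 ms
Proportion correct = 7/8
IES = 495.0000 / (7/8) = 565.714 ms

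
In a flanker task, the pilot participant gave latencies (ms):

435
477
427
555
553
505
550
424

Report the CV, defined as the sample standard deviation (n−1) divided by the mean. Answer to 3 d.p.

n = 8, Σ = 3926, M = 490.7500
Σ(x−M)² = 23533.500; s = √(23533.500/7) = 57.9821
CV = 57.9821 / 490.7500 = 0.11815

0.118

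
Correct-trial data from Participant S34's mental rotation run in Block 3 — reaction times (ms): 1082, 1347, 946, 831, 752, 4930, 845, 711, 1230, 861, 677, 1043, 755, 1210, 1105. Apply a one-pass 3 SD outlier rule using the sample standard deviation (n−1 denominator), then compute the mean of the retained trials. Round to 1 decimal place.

n = 15, ΣRT = 18325, M = 1221.667
Σ(x−M)² = 15329067.33; s = √(15329067.33/14) = 1046.391
Cutoffs: 1221.667 ± 3·1046.391 → [-1917.5, 4360.8]
Outside: 4930 → excluded.
Retained (n=14): Σ = 13395, mean = 13395/14 = 956.786

956.8 ms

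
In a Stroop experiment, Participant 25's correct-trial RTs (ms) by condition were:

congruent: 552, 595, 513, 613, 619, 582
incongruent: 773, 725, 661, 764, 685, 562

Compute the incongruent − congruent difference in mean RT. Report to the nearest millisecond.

116 ms

M(congruent) = 3474/6 = 579.000
M(incongruent) = 4170/6 = 695.000
Difference = 695.000 − 579.000 = 116.000 ms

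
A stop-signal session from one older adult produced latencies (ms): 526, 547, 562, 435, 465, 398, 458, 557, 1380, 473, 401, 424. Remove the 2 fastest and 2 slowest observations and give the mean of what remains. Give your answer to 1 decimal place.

Sorted: 398, 401, 424, 435, 458, 465, 473, 526, 547, 557, 562, 1380
Drop lowest 2 (398, 401) and highest 2 (562, 1380)
Remaining (n=8): Σ = 3885, mean = 3885/8 = 485.625

485.6 ms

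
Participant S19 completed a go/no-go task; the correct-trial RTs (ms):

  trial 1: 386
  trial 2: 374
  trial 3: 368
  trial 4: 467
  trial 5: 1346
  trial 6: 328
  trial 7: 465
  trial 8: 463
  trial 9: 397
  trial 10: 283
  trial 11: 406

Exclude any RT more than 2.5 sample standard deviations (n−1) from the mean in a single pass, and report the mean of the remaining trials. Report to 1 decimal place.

n = 11, ΣRT = 5283, M = 480.273
Σ(x−M)² = 857532.18; s = √(857532.18/10) = 292.837
Cutoffs: 480.273 ± 2.5·292.837 → [-251.8, 1212.4]
Outside: 1346 → excluded.
Retained (n=10): Σ = 3937, mean = 3937/10 = 393.700

393.7 ms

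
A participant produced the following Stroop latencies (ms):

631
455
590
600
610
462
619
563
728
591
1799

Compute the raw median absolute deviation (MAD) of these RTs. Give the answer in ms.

31 ms

Sorted: 455, 462, 563, 590, 591, 600, 610, 619, 631, 728, 1799 → median = 600
|x − 600|: 31, 145, 10, 0, 10, 138, 19, 37, 128, 9, 1199
Sorted deviations: 0, 9, 10, 10, 19, 31, 37, 128, 138, 145, 1199 → MAD = 31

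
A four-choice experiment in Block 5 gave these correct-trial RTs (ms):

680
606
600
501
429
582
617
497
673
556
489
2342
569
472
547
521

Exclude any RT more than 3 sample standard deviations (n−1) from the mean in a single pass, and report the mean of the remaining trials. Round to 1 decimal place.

555.9 ms

n = 16, ΣRT = 10681, M = 667.562
Σ(x−M)² = 3064209.94; s = √(3064209.94/15) = 451.974
Cutoffs: 667.562 ± 3·451.974 → [-688.4, 2023.5]
Outside: 2342 → excluded.
Retained (n=15): Σ = 8339, mean = 8339/15 = 555.933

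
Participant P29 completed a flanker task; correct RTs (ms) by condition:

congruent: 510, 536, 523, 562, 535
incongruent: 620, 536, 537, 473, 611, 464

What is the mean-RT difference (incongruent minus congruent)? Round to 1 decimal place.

7.0 ms

M(congruent) = 2666/5 = 533.200
M(incongruent) = 3241/6 = 540.167
Difference = 540.167 − 533.200 = 6.967 ms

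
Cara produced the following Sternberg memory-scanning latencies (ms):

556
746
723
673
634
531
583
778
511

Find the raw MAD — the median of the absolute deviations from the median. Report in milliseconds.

Sorted: 511, 531, 556, 583, 634, 673, 723, 746, 778 → median = 634
|x − 634|: 78, 112, 89, 39, 0, 103, 51, 144, 123
Sorted deviations: 0, 39, 51, 78, 89, 103, 112, 123, 144 → MAD = 89

89 ms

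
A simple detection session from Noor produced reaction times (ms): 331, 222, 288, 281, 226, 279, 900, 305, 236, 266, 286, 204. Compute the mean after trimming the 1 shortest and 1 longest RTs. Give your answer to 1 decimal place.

272.0 ms

Sorted: 204, 222, 226, 236, 266, 279, 281, 286, 288, 305, 331, 900
Drop lowest 1 (204) and highest 1 (900)
Remaining (n=10): Σ = 2720, mean = 2720/10 = 272.000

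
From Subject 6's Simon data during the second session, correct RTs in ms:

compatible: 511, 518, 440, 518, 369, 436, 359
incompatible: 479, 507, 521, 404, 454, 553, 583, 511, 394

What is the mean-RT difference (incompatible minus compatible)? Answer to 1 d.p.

M(compatible) = 3151/7 = 450.143
M(incompatible) = 4406/9 = 489.556
Difference = 489.556 − 450.143 = 39.413 ms

39.4 ms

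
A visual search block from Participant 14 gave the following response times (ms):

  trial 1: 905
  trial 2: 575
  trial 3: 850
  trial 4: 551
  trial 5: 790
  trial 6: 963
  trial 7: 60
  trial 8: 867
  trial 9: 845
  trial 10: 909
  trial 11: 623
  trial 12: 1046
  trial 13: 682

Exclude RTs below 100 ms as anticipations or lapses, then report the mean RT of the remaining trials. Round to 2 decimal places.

800.50 ms

Excluded: 60
Retained (n=12): Σ = 9606
Mean = 9606/12 = 800.5000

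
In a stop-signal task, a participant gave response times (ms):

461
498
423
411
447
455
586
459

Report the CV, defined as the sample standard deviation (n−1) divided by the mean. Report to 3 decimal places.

n = 8, Σ = 3740, M = 467.5000
Σ(x−M)² = 20836.000; s = √(20836.000/7) = 54.5580
CV = 54.5580 / 467.5000 = 0.11670

0.117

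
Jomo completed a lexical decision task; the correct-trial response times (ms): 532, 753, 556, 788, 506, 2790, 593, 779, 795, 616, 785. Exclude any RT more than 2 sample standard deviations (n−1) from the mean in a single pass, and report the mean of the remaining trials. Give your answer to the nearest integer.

n = 11, ΣRT = 9493, M = 863.000
Σ(x−M)² = 4213986.00; s = √(4213986.00/10) = 649.152
Cutoffs: 863.000 ± 2·649.152 → [-435.3, 2161.3]
Outside: 2790 → excluded.
Retained (n=10): Σ = 6703, mean = 6703/10 = 670.300

670 ms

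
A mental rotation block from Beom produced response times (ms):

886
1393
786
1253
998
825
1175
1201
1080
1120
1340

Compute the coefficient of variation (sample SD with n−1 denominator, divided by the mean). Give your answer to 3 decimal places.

0.186

n = 11, Σ = 12057, M = 1096.0909
Σ(x−M)² = 413736.909; s = √(413736.909/10) = 203.4052
CV = 203.4052 / 1096.0909 = 0.18557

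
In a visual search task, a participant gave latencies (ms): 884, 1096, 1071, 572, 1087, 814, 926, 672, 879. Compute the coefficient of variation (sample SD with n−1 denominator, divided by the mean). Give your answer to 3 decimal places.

n = 9, Σ = 8001, M = 889.0000
Σ(x−M)² = 269874.000; s = √(269874.000/8) = 183.6689
CV = 183.6689 / 889.0000 = 0.20660

0.207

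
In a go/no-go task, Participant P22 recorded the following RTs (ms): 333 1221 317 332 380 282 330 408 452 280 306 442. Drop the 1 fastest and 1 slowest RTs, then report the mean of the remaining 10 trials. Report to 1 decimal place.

358.2 ms

Sorted: 280, 282, 306, 317, 330, 332, 333, 380, 408, 442, 452, 1221
Drop lowest 1 (280) and highest 1 (1221)
Remaining (n=10): Σ = 3582, mean = 3582/10 = 358.200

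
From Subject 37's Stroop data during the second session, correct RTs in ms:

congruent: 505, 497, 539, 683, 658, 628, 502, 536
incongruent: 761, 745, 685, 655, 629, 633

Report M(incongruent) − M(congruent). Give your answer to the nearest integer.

116 ms

M(congruent) = 4548/8 = 568.500
M(incongruent) = 4108/6 = 684.667
Difference = 684.667 − 568.500 = 116.167 ms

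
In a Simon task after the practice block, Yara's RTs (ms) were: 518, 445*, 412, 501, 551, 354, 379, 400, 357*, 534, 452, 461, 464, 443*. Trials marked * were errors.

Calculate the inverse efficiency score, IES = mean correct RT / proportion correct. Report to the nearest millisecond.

582 ms

Correct trials (n=11): 518, 412, 501, 551, 354, 379, 400, 534, 452, 461, 464
Mean correct RT = 5026/11 = 456.9091 ms
Proportion correct = 11/14
IES = 456.9091 / (11/14) = 581.521 ms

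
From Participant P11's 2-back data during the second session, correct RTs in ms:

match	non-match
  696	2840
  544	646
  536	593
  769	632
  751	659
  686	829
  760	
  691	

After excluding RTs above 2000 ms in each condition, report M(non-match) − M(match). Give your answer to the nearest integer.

-7 ms

non-match: exclude 2840
M(match) = 5433/8 = 679.125
M(non-match) = 3359/5 = 671.800
Difference = 671.800 − 679.125 = -7.325 ms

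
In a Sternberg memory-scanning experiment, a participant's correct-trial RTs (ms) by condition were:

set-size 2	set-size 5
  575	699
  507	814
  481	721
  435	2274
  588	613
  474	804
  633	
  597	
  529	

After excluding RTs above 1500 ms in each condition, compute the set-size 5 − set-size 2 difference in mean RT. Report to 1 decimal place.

set-size 5: exclude 2274
M(set-size 2) = 4819/9 = 535.444
M(set-size 5) = 3651/5 = 730.200
Difference = 730.200 − 535.444 = 194.756 ms

194.8 ms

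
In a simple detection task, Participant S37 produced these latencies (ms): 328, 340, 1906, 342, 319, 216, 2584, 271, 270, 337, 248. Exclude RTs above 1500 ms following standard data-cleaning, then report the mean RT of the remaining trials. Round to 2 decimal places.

Excluded: 1906, 2584
Retained (n=9): Σ = 2671
Mean = 2671/9 = 296.7778

296.78 ms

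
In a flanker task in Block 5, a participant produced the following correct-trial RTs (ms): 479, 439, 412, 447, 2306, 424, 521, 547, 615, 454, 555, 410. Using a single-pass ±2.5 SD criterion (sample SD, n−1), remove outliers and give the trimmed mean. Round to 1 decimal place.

482.1 ms

n = 12, ΣRT = 7609, M = 634.083
Σ(x−M)² = 3095502.92; s = √(3095502.92/11) = 530.480
Cutoffs: 634.083 ± 2.5·530.480 → [-692.1, 1960.3]
Outside: 2306 → excluded.
Retained (n=11): Σ = 5303, mean = 5303/11 = 482.091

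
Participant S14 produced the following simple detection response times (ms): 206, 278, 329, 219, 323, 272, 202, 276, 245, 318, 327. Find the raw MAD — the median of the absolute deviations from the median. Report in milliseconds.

47 ms

Sorted: 202, 206, 219, 245, 272, 276, 278, 318, 323, 327, 329 → median = 276
|x − 276|: 70, 2, 53, 57, 47, 4, 74, 0, 31, 42, 51
Sorted deviations: 0, 2, 4, 31, 42, 47, 51, 53, 57, 70, 74 → MAD = 47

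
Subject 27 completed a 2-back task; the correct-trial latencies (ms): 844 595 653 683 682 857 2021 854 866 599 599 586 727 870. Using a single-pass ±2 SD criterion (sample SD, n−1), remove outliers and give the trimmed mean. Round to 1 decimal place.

724.2 ms

n = 14, ΣRT = 11436, M = 816.857
Σ(x−M)² = 1727393.71; s = √(1727393.71/13) = 364.522
Cutoffs: 816.857 ± 2·364.522 → [87.8, 1545.9]
Outside: 2021 → excluded.
Retained (n=13): Σ = 9415, mean = 9415/13 = 724.231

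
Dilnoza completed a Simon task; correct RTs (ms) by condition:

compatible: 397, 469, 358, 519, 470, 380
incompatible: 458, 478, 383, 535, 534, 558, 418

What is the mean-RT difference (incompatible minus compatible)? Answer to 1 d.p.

M(compatible) = 2593/6 = 432.167
M(incompatible) = 3364/7 = 480.571
Difference = 480.571 − 432.167 = 48.405 ms

48.4 ms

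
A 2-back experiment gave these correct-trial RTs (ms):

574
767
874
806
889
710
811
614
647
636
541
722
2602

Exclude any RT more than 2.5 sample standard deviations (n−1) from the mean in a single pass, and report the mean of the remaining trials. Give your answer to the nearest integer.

n = 13, ΣRT = 11193, M = 861.000
Σ(x−M)² = 3430716.00; s = √(3430716.00/12) = 534.690
Cutoffs: 861.000 ± 2.5·534.690 → [-475.7, 2197.7]
Outside: 2602 → excluded.
Retained (n=12): Σ = 8591, mean = 8591/12 = 715.917

716 ms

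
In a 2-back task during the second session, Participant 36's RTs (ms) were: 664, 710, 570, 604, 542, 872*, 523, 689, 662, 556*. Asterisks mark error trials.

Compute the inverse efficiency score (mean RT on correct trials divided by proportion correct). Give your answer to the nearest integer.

776 ms

Correct trials (n=8): 664, 710, 570, 604, 542, 523, 689, 662
Mean correct RT = 4964/8 = 620.5000 ms
Proportion correct = 8/10
IES = 620.5000 / (8/10) = 775.625 ms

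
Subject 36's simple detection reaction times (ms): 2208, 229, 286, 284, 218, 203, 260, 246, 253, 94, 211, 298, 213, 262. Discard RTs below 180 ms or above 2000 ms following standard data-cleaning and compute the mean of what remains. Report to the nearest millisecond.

Excluded: 94, 2208
Retained (n=12): Σ = 2963
Mean = 2963/12 = 246.9167

247 ms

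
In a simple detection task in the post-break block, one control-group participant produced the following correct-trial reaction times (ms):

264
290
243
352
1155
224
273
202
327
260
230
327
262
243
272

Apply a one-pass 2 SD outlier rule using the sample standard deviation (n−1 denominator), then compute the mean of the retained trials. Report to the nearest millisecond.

n = 15, ΣRT = 4924, M = 328.267
Σ(x−M)² = 755932.93; s = √(755932.93/14) = 232.369
Cutoffs: 328.267 ± 2·232.369 → [-136.5, 793.0]
Outside: 1155 → excluded.
Retained (n=14): Σ = 3769, mean = 3769/14 = 269.214

269 ms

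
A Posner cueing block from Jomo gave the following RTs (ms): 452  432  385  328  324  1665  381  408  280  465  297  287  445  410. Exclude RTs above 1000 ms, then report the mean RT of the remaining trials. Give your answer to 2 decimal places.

Excluded: 1665
Retained (n=13): Σ = 4894
Mean = 4894/13 = 376.4615

376.46 ms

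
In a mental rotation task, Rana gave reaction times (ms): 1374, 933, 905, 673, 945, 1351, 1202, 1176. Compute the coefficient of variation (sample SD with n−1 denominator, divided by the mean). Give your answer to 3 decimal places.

0.229

n = 8, Σ = 8559, M = 1069.8750
Σ(x−M)² = 419264.875; s = √(419264.875/7) = 244.7345
CV = 244.7345 / 1069.8750 = 0.22875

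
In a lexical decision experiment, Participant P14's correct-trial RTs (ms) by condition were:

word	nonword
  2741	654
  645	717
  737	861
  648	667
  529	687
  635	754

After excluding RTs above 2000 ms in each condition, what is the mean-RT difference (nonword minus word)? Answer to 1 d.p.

84.5 ms

word: exclude 2741
M(word) = 3194/5 = 638.800
M(nonword) = 4340/6 = 723.333
Difference = 723.333 − 638.800 = 84.533 ms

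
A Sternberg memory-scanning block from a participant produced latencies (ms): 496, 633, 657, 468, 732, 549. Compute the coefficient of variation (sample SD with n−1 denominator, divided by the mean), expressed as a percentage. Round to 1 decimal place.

n = 6, Σ = 3535, M = 589.1667
Σ(x−M)² = 51898.833; s = √(51898.833/5) = 101.8811
CV = 101.8811 / 589.1667 = 0.17292 = 17.292%

17.3%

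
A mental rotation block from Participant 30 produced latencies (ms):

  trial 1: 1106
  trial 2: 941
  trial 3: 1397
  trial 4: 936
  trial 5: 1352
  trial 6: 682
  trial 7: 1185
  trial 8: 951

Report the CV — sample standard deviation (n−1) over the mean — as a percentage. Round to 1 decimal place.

n = 8, Σ = 8550, M = 1068.7500
Σ(x−M)² = 400263.500; s = √(400263.500/7) = 239.1244
CV = 239.1244 / 1068.7500 = 0.22374 = 22.374%

22.4%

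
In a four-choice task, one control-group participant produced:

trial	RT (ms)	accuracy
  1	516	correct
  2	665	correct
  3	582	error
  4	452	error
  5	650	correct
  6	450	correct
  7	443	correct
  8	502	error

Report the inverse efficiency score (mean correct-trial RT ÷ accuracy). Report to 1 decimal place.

Correct trials (n=5): 516, 665, 650, 450, 443
Mean correct RT = 2724/5 = 544.8000 ms
Proportion correct = 5/8
IES = 544.8000 / (5/8) = 871.680 ms

871.7 ms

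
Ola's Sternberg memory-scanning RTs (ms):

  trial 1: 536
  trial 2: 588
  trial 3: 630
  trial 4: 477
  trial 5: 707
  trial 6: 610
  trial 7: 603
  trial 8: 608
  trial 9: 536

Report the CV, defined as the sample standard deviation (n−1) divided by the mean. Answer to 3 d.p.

0.112

n = 9, Σ = 5295, M = 588.3333
Σ(x−M)² = 34762.000; s = √(34762.000/8) = 65.9185
CV = 65.9185 / 588.3333 = 0.11204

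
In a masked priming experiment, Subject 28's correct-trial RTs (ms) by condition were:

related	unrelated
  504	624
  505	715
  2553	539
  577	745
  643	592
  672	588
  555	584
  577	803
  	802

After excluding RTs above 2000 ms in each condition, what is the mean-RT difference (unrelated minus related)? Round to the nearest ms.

related: exclude 2553
M(related) = 4033/7 = 576.143
M(unrelated) = 5992/9 = 665.778
Difference = 665.778 − 576.143 = 89.635 ms

90 ms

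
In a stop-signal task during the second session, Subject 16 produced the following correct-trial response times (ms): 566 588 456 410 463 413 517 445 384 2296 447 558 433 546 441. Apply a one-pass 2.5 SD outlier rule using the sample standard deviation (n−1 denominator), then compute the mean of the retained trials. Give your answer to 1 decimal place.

476.2 ms

n = 15, ΣRT = 8963, M = 597.533
Σ(x−M)² = 3147027.73; s = √(3147027.73/14) = 474.118
Cutoffs: 597.533 ± 2.5·474.118 → [-587.8, 1782.8]
Outside: 2296 → excluded.
Retained (n=14): Σ = 6667, mean = 6667/14 = 476.214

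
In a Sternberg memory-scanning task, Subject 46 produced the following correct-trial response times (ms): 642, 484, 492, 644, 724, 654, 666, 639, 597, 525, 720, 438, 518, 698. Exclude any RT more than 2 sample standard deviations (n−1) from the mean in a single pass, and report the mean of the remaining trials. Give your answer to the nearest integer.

603 ms

n = 14, ΣRT = 8441, M = 602.929
Σ(x−M)² = 115474.93; s = √(115474.93/13) = 94.248
Cutoffs: 602.929 ± 2·94.248 → [414.4, 791.4]
No RTs fall outside the cutoffs; all 14 retained. Mean = 8441/14 = 602.929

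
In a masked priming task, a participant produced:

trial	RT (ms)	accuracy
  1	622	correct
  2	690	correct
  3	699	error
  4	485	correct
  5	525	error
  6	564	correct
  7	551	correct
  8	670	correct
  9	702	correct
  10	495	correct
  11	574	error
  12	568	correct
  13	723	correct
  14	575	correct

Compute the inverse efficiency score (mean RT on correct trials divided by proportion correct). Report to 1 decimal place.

Correct trials (n=11): 622, 690, 485, 564, 551, 670, 702, 495, 568, 723, 575
Mean correct RT = 6645/11 = 604.0909 ms
Proportion correct = 11/14
IES = 604.0909 / (11/14) = 768.843 ms

768.8 ms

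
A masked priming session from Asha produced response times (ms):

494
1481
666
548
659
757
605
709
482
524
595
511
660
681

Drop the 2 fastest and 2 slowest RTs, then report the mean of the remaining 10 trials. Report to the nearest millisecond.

Sorted: 482, 494, 511, 524, 548, 595, 605, 659, 660, 666, 681, 709, 757, 1481
Drop lowest 2 (482, 494) and highest 2 (757, 1481)
Remaining (n=10): Σ = 6158, mean = 6158/10 = 615.800

616 ms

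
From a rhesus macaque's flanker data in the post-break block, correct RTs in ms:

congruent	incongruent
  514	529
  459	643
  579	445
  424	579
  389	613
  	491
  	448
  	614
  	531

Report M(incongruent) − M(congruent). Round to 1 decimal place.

M(congruent) = 2365/5 = 473.000
M(incongruent) = 4893/9 = 543.667
Difference = 543.667 − 473.000 = 70.667 ms

70.7 ms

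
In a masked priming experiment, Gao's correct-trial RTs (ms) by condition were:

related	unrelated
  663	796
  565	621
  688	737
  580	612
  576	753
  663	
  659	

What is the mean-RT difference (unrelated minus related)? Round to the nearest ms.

76 ms

M(related) = 4394/7 = 627.714
M(unrelated) = 3519/5 = 703.800
Difference = 703.800 − 627.714 = 76.086 ms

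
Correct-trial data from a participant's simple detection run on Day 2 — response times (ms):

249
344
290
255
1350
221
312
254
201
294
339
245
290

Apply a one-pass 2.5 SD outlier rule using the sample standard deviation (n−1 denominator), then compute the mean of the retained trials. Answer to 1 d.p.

n = 13, ΣRT = 4644, M = 357.231
Σ(x−M)² = 1089566.31; s = √(1089566.31/12) = 301.326
Cutoffs: 357.231 ± 2.5·301.326 → [-396.1, 1110.5]
Outside: 1350 → excluded.
Retained (n=12): Σ = 3294, mean = 3294/12 = 274.500

274.5 ms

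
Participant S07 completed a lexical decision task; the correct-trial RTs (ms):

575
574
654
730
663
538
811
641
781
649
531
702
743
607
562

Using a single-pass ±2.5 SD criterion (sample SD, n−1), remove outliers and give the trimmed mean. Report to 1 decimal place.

n = 15, ΣRT = 9761, M = 650.733
Σ(x−M)² = 108792.93; s = √(108792.93/14) = 88.153
Cutoffs: 650.733 ± 2.5·88.153 → [430.4, 871.1]
No RTs fall outside the cutoffs; all 15 retained. Mean = 9761/15 = 650.733

650.7 ms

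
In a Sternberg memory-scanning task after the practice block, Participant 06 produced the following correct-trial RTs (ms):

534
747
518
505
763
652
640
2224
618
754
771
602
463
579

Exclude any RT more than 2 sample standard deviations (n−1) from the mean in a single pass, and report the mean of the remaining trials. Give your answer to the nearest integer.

n = 14, ΣRT = 10370, M = 740.714
Σ(x−M)² = 2505250.86; s = √(2505250.86/13) = 438.989
Cutoffs: 740.714 ± 2·438.989 → [-137.3, 1618.7]
Outside: 2224 → excluded.
Retained (n=13): Σ = 8146, mean = 8146/13 = 626.615

627 ms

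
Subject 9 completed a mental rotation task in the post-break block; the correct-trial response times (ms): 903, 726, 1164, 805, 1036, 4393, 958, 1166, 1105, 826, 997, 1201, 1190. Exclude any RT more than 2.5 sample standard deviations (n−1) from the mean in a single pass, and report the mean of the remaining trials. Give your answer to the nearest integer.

1006 ms

n = 13, ΣRT = 16470, M = 1266.923
Σ(x−M)² = 10884058.92; s = √(10884058.92/12) = 952.368
Cutoffs: 1266.923 ± 2.5·952.368 → [-1114.0, 3647.8]
Outside: 4393 → excluded.
Retained (n=12): Σ = 12077, mean = 12077/12 = 1006.417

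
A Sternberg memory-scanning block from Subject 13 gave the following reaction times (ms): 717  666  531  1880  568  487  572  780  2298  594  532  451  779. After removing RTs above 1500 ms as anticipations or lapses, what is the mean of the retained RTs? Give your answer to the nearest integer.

Excluded: 1880, 2298
Retained (n=11): Σ = 6677
Mean = 6677/11 = 607.0000

607 ms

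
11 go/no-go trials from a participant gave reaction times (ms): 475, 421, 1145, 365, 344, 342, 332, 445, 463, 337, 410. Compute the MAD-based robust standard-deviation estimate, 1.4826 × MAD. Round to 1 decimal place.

Sorted: 332, 337, 342, 344, 365, 410, 421, 445, 463, 475, 1145 → median = 410
|x − 410| sorted: 0, 11, 35, 45, 53, 65, 66, 68, 73, 78, 735 → MAD = 65
Robust SD ≈ 1.4826 × 65 = 96.369

96.4 ms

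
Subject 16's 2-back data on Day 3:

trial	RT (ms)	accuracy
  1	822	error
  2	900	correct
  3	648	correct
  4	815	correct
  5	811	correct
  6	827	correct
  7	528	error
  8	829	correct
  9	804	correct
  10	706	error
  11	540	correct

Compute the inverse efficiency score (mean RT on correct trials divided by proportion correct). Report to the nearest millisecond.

Correct trials (n=8): 900, 648, 815, 811, 827, 829, 804, 540
Mean correct RT = 6174/8 = 771.7500 ms
Proportion correct = 8/11
IES = 771.7500 / (8/11) = 1061.156 ms

1061 ms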